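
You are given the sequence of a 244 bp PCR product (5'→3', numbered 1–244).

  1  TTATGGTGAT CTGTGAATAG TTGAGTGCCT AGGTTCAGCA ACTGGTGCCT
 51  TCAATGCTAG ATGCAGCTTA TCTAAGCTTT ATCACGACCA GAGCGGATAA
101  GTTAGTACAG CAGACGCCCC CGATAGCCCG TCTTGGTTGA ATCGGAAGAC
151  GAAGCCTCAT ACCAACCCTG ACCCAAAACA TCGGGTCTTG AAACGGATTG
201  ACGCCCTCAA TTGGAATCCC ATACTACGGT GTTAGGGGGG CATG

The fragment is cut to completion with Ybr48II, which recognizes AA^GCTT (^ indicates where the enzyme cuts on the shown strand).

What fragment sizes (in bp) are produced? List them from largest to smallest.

169, 75 bp

The Ybr48II site (AAGCTT) starts at position 74.
Ybr48II cuts after base 2 of each site, so after position 75.
Linear molecule, 1 cut → 2 fragments:
  1–75 → 75 bp
  76–244 → 169 bp
Sorted largest to smallest: 169, 75 bp.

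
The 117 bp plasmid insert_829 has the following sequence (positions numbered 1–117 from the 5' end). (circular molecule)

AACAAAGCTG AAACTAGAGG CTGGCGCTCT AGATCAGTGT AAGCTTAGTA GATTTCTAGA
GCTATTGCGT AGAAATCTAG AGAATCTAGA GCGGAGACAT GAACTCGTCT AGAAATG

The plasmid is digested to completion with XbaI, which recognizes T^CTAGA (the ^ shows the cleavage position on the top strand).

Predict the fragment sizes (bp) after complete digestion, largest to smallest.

XbaI sites (TCTAGA) start at positions 28, 55, 76, 85, 108.
XbaI cuts after the first base of each site, so after positions 28, 55, 76, 85, 108.
Circular molecule, 5 cuts → 5 fragments:
  29–55 → 27 bp
  56–76 → 21 bp
  77–85 → 9 bp
  86–108 → 23 bp
  109–117 then 1–28 → 9 + 28 = 37 bp
Sorted largest to smallest: 37, 27, 23, 21, 9 bp.

37, 27, 23, 21, 9 bp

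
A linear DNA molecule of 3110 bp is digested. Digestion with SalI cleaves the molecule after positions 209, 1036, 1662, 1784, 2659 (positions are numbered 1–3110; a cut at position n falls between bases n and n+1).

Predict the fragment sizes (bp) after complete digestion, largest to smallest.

Linear molecule, 5 cuts → 6 fragments:
  209 − 0 = 209 bp
  1036 − 209 = 827 bp
  1662 − 1036 = 626 bp
  1784 − 1662 = 122 bp
  2659 − 1784 = 875 bp
  3110 − 2659 = 451 bp
Sorted largest to smallest: 875, 827, 626, 451, 209, 122 bp.

875, 827, 626, 451, 209, 122 bp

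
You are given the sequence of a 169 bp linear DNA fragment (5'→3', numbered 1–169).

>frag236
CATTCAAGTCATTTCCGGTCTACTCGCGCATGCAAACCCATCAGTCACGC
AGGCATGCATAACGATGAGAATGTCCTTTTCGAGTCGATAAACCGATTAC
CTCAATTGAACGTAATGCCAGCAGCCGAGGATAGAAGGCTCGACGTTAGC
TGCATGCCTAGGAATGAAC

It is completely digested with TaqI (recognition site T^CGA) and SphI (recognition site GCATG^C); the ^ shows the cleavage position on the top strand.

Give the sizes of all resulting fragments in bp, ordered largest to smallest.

TaqI sites (TCGA) start at positions 80, 85, 140.
TaqI cuts after the first base of each site, so after positions 80, 85, 140.
SphI sites (GCATGC) start at positions 28, 53, 152.
SphI cuts after base 5 of each site (before the last base), so after positions 32, 57, 156.
Combined cut positions: 32, 57, 80, 85, 140, 156.
Linear molecule, 6 cuts → 7 fragments:
  1–32 → 32 bp
  33–57 → 25 bp
  58–80 → 23 bp
  81–85 → 5 bp
  86–140 → 55 bp
  141–156 → 16 bp
  157–169 → 13 bp
Sorted largest to smallest: 55, 32, 25, 23, 16, 13, 5 bp.

55, 32, 25, 23, 16, 13, 5 bp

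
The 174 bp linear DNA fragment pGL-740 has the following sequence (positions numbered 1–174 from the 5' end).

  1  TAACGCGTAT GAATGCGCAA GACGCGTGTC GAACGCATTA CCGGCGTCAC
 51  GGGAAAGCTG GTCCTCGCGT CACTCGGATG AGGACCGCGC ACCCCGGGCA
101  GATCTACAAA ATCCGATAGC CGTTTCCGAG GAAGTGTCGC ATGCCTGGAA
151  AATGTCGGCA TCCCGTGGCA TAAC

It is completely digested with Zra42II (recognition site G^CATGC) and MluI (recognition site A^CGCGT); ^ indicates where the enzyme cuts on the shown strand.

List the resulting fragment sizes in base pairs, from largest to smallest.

117, 35, 19, 3 bp

The Zra42II site (GCATGC) starts at position 139.
Zra42II cuts after the first base of each site, so after position 139.
MluI sites (ACGCGT) start at positions 3, 22.
MluI cuts after the first base of each site, so after positions 3, 22.
Combined cut positions: 3, 22, 139.
Linear molecule, 3 cuts → 4 fragments:
  1–3 → 3 bp
  4–22 → 19 bp
  23–139 → 117 bp
  140–174 → 35 bp
Sorted largest to smallest: 117, 35, 19, 3 bp.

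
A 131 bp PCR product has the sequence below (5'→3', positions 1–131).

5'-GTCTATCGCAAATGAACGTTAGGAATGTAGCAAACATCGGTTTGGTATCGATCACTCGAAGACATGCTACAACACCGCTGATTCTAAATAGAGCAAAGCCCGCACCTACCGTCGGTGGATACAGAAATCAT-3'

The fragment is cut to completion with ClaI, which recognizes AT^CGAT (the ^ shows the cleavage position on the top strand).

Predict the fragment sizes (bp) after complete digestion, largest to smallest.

The ClaI site (ATCGAT) starts at position 47.
ClaI cuts after base 2 of each site, so after position 48.
Linear molecule, 1 cut → 2 fragments:
  1–48 → 48 bp
  49–131 → 83 bp
Sorted largest to smallest: 83, 48 bp.

83, 48 bp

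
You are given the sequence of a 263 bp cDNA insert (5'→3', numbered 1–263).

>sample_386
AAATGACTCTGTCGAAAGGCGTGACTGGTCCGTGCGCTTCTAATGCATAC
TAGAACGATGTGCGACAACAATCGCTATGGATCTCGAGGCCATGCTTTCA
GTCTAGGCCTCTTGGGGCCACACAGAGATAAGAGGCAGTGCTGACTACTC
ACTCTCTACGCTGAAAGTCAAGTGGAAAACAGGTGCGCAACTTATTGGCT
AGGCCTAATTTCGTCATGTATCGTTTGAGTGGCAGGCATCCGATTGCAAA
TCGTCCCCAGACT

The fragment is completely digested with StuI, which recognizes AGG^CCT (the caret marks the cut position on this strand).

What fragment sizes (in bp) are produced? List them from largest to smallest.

107, 96, 60 bp

StuI sites (AGGCCT) start at positions 105, 201.
StuI cuts after base 3 of each site, so after positions 107, 203.
Linear molecule, 2 cuts → 3 fragments:
  1–107 → 107 bp
  108–203 → 96 bp
  204–263 → 60 bp
Sorted largest to smallest: 107, 96, 60 bp.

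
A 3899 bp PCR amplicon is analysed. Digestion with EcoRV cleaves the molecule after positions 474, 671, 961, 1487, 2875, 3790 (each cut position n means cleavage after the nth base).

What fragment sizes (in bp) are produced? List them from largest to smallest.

Linear molecule, 6 cuts → 7 fragments:
  474 − 0 = 474 bp
  671 − 474 = 197 bp
  961 − 671 = 290 bp
  1487 − 961 = 526 bp
  2875 − 1487 = 1388 bp
  3790 − 2875 = 915 bp
  3899 − 3790 = 109 bp
Sorted largest to smallest: 1388, 915, 526, 474, 290, 197, 109 bp.

1388, 915, 526, 474, 290, 197, 109 bp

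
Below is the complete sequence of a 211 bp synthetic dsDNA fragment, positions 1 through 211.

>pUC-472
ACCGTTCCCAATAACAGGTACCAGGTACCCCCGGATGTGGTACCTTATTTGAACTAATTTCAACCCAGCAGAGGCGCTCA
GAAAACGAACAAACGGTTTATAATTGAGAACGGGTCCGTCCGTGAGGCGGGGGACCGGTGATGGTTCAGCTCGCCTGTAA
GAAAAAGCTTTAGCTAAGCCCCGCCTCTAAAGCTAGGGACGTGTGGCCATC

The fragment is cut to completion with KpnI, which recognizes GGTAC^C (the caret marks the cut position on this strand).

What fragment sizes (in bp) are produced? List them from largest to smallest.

KpnI sites (GGTACC) start at positions 17, 24, 39.
KpnI cuts after base 5 of each site (before the last base), so after positions 21, 28, 43.
Linear molecule, 3 cuts → 4 fragments:
  1–21 → 21 bp
  22–28 → 7 bp
  29–43 → 15 bp
  44–211 → 168 bp
Sorted largest to smallest: 168, 21, 15, 7 bp.

168, 21, 15, 7 bp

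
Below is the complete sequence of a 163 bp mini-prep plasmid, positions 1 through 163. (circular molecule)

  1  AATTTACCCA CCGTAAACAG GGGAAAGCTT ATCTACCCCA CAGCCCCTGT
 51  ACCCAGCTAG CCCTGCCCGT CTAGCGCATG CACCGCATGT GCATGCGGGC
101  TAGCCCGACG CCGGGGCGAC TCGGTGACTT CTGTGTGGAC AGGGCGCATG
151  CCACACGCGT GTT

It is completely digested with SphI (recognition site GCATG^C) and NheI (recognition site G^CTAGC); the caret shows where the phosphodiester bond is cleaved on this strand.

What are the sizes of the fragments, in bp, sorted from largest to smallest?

69, 51, 24, 15, 4 bp

SphI sites (GCATGC) start at positions 76, 91, 146.
SphI cuts after base 5 of each site (before the last base), so after positions 80, 95, 150.
NheI sites (GCTAGC) start at positions 56, 99.
NheI cuts after the first base of each site, so after positions 56, 99.
Combined cut positions: 56, 80, 95, 99, 150.
Circular molecule, 5 cuts → 5 fragments:
  57–80 → 24 bp
  81–95 → 15 bp
  96–99 → 4 bp
  100–150 → 51 bp
  151–163 then 1–56 → 13 + 56 = 69 bp
Sorted largest to smallest: 69, 51, 24, 15, 4 bp.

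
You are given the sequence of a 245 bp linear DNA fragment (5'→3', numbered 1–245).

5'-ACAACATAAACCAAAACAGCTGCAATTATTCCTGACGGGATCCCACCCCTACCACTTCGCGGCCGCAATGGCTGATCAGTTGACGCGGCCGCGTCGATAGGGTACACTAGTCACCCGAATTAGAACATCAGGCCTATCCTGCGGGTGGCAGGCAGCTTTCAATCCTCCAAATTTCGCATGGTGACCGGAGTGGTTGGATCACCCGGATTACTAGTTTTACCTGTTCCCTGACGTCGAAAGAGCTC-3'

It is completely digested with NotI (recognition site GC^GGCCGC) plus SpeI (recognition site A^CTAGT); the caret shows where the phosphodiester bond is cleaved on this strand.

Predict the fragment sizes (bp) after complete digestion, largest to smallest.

104, 60, 35, 26, 20 bp

NotI sites (GCGGCCGC) start at positions 59, 85.
NotI cuts after base 2 of each site, so after positions 60, 86.
SpeI sites (ACTAGT) start at positions 106, 210.
SpeI cuts after the first base of each site, so after positions 106, 210.
Combined cut positions: 60, 86, 106, 210.
Linear molecule, 4 cuts → 5 fragments:
  1–60 → 60 bp
  61–86 → 26 bp
  87–106 → 20 bp
  107–210 → 104 bp
  211–245 → 35 bp
Sorted largest to smallest: 104, 60, 35, 26, 20 bp.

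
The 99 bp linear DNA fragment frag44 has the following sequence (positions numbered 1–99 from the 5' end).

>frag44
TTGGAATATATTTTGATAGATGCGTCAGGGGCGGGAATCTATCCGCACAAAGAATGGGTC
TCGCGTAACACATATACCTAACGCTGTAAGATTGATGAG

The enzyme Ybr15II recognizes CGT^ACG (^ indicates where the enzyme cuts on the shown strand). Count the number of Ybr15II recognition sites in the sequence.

No occurrence of CGTACG is present in the sequence.
Ybr15II does not cut: 0 sites.

0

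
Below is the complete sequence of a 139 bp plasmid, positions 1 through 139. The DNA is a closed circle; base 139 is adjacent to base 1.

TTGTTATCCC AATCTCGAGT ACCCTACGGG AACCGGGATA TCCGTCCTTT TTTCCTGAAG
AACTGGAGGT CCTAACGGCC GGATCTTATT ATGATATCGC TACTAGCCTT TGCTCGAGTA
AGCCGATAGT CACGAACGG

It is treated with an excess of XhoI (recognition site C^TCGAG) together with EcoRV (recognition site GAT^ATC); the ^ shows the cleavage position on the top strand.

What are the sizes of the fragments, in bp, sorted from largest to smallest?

56, 40, 25, 18 bp

XhoI sites (CTCGAG) start at positions 14, 113.
XhoI cuts after the first base of each site, so after positions 14, 113.
EcoRV sites (GATATC) start at positions 37, 93.
EcoRV cuts after base 3 of each site, so after positions 39, 95.
Combined cut positions: 14, 39, 95, 113.
Circular molecule, 4 cuts → 4 fragments:
  15–39 → 25 bp
  40–95 → 56 bp
  96–113 → 18 bp
  114–139 then 1–14 → 26 + 14 = 40 bp
Sorted largest to smallest: 56, 40, 25, 18 bp.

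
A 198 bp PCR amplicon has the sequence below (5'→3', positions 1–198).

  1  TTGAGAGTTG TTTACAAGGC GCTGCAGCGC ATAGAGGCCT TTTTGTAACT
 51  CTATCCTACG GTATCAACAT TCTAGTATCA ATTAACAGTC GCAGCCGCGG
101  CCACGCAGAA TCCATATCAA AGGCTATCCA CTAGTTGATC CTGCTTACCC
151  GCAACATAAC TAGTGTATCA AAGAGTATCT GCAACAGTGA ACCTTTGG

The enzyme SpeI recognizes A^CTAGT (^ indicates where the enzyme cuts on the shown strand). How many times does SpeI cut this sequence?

2

ACTAGT occurs starting at positions 130, 159.
SpeI cuts at 2 sites.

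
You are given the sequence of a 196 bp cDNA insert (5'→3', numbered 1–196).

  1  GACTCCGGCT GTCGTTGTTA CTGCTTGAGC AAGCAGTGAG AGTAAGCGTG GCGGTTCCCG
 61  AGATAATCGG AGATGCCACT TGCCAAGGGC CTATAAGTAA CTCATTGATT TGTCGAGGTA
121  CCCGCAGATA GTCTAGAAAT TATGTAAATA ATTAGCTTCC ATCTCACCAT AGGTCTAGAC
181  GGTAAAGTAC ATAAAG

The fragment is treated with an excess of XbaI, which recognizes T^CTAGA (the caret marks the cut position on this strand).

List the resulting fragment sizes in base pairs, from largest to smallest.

132, 42, 22 bp

XbaI sites (TCTAGA) start at positions 132, 174.
XbaI cuts after the first base of each site, so after positions 132, 174.
Linear molecule, 2 cuts → 3 fragments:
  1–132 → 132 bp
  133–174 → 42 bp
  175–196 → 22 bp
Sorted largest to smallest: 132, 42, 22 bp.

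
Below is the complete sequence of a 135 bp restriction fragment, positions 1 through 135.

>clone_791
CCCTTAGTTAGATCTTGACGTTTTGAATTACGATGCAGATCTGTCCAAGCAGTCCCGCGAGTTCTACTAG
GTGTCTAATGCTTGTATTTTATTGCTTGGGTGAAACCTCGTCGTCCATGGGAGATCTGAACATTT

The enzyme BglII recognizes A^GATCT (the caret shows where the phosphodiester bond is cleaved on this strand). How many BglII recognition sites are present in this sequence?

AGATCT occurs starting at positions 10, 37, 122.
BglII cuts at 3 sites.

3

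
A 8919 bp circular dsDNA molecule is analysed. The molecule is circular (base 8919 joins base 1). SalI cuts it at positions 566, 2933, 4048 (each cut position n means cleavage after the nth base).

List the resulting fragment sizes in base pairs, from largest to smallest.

Circular molecule, 3 cuts → 3 fragments:
  2933 − 566 = 2367 bp
  4048 − 2933 = 1115 bp
  wrap: 8919 − 4048 + 566 = 5437 bp
Sorted largest to smallest: 5437, 2367, 1115 bp.

5437, 2367, 1115 bp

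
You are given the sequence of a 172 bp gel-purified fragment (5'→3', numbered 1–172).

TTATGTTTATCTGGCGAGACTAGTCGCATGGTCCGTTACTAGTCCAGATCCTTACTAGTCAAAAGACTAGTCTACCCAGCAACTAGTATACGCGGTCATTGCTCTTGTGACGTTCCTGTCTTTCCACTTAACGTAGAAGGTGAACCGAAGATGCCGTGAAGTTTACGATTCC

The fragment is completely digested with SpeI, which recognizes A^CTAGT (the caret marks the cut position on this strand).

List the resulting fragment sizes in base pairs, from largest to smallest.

90, 19, 19, 16, 16, 12 bp

SpeI sites (ACTAGT) start at positions 19, 38, 54, 66, 82.
SpeI cuts after the first base of each site, so after positions 19, 38, 54, 66, 82.
Linear molecule, 5 cuts → 6 fragments:
  1–19 → 19 bp
  20–38 → 19 bp
  39–54 → 16 bp
  55–66 → 12 bp
  67–82 → 16 bp
  83–172 → 90 bp
Sorted largest to smallest: 90, 19, 19, 16, 16, 12 bp.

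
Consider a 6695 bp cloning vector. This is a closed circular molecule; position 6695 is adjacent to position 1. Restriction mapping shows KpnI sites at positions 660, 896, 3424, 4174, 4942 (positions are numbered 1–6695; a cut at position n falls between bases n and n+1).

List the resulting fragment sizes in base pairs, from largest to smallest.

2528, 2413, 768, 750, 236 bp

Circular molecule, 5 cuts → 5 fragments:
  896 − 660 = 236 bp
  3424 − 896 = 2528 bp
  4174 − 3424 = 750 bp
  4942 − 4174 = 768 bp
  wrap: 6695 − 4942 + 660 = 2413 bp
Sorted largest to smallest: 2528, 2413, 768, 750, 236 bp.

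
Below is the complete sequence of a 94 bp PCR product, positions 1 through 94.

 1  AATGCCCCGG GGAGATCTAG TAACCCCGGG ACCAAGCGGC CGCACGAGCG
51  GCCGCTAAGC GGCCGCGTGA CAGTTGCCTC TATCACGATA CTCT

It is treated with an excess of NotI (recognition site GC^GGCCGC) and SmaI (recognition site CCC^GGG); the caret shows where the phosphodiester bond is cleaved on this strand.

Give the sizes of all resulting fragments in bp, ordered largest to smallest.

34, 19, 12, 11, 10, 8 bp

NotI sites (GCGGCCGC) start at positions 36, 48, 59.
NotI cuts after base 2 of each site, so after positions 37, 49, 60.
SmaI sites (CCCGGG) start at positions 6, 25.
SmaI cuts after base 3 of each site, so after positions 8, 27.
Combined cut positions: 8, 27, 37, 49, 60.
Linear molecule, 5 cuts → 6 fragments:
  1–8 → 8 bp
  9–27 → 19 bp
  28–37 → 10 bp
  38–49 → 12 bp
  50–60 → 11 bp
  61–94 → 34 bp
Sorted largest to smallest: 34, 19, 12, 11, 10, 8 bp.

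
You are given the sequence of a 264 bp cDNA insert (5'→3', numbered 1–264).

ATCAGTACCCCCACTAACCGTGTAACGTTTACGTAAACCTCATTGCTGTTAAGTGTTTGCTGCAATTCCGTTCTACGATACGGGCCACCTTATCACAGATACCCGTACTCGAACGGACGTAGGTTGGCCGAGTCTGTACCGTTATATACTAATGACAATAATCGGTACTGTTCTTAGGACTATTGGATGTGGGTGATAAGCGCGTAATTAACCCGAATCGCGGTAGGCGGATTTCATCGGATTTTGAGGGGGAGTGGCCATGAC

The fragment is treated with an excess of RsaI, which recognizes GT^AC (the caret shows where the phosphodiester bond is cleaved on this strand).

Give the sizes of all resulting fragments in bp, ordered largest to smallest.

100, 98, 31, 29, 6 bp

RsaI sites (GTAC) start at positions 5, 105, 136, 165.
RsaI cuts after base 2 of each site, so after positions 6, 106, 137, 166.
Linear molecule, 4 cuts → 5 fragments:
  1–6 → 6 bp
  7–106 → 100 bp
  107–137 → 31 bp
  138–166 → 29 bp
  167–264 → 98 bp
Sorted largest to smallest: 100, 98, 31, 29, 6 bp.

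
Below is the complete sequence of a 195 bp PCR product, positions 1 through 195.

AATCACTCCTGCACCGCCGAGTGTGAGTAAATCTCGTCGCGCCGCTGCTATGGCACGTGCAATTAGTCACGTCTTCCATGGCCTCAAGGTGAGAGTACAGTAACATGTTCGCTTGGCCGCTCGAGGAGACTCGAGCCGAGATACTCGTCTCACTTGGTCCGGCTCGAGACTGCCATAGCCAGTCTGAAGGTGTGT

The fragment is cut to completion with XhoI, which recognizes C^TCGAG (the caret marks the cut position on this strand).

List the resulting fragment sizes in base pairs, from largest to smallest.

XhoI sites (CTCGAG) start at positions 120, 130, 163.
XhoI cuts after the first base of each site, so after positions 120, 130, 163.
Linear molecule, 3 cuts → 4 fragments:
  1–120 → 120 bp
  121–130 → 10 bp
  131–163 → 33 bp
  164–195 → 32 bp
Sorted largest to smallest: 120, 33, 32, 10 bp.

120, 33, 32, 10 bp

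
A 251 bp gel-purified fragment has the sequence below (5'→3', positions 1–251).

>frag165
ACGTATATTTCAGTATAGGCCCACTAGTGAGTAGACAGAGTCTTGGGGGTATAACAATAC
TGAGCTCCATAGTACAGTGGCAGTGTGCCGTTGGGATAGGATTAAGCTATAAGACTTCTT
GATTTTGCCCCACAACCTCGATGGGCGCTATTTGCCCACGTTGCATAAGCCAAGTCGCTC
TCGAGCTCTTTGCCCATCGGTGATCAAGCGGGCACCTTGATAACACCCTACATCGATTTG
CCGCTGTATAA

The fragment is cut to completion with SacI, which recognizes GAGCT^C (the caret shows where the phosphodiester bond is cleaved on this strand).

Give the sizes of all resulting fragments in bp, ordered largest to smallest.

121, 66, 64 bp

SacI sites (GAGCTC) start at positions 62, 183.
SacI cuts after base 5 of each site (before the last base), so after positions 66, 187.
Linear molecule, 2 cuts → 3 fragments:
  1–66 → 66 bp
  67–187 → 121 bp
  188–251 → 64 bp
Sorted largest to smallest: 121, 66, 64 bp.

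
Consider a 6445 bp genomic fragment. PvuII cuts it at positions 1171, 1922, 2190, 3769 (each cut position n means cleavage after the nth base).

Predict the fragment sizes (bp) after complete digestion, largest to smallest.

2676, 1579, 1171, 751, 268 bp

Linear molecule, 4 cuts → 5 fragments:
  1171 − 0 = 1171 bp
  1922 − 1171 = 751 bp
  2190 − 1922 = 268 bp
  3769 − 2190 = 1579 bp
  6445 − 3769 = 2676 bp
Sorted largest to smallest: 2676, 1579, 1171, 751, 268 bp.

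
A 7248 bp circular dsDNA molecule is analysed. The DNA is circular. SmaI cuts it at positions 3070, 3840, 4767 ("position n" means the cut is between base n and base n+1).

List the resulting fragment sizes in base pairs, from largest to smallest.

Circular molecule, 3 cuts → 3 fragments:
  3840 − 3070 = 770 bp
  4767 − 3840 = 927 bp
  wrap: 7248 − 4767 + 3070 = 5551 bp
Sorted largest to smallest: 5551, 927, 770 bp.

5551, 927, 770 bp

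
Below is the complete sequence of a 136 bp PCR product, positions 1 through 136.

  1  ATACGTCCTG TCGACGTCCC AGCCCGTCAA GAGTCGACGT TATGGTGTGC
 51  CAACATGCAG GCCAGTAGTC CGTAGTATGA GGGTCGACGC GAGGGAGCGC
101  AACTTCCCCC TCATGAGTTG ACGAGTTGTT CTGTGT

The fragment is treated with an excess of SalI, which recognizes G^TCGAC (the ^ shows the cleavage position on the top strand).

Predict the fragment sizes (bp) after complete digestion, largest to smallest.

53, 50, 23, 10 bp

SalI sites (GTCGAC) start at positions 10, 33, 83.
SalI cuts after the first base of each site, so after positions 10, 33, 83.
Linear molecule, 3 cuts → 4 fragments:
  1–10 → 10 bp
  11–33 → 23 bp
  34–83 → 50 bp
  84–136 → 53 bp
Sorted largest to smallest: 53, 50, 23, 10 bp.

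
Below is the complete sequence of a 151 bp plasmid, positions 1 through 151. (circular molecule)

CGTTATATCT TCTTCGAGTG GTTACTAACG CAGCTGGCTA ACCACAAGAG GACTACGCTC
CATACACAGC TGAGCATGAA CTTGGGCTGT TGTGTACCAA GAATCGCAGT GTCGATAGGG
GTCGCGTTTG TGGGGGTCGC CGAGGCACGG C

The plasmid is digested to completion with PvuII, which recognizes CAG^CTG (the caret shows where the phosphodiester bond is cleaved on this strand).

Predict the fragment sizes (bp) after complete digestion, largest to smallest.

115, 36 bp

PvuII sites (CAGCTG) start at positions 31, 67.
PvuII cuts after base 3 of each site, so after positions 33, 69.
Circular molecule, 2 cuts → 2 fragments:
  34–69 → 36 bp
  70–151 then 1–33 → 82 + 33 = 115 bp
Sorted largest to smallest: 115, 36 bp.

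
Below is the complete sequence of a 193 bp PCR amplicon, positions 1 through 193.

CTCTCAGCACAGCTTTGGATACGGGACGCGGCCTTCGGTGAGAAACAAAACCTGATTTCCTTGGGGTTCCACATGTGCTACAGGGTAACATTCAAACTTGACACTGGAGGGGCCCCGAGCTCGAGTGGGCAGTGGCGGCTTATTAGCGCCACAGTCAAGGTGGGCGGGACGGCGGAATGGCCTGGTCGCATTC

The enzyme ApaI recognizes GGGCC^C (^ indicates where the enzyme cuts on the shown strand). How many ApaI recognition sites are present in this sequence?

GGGCCC occurs starting at position 110.
ApaI cuts at 1 site.

1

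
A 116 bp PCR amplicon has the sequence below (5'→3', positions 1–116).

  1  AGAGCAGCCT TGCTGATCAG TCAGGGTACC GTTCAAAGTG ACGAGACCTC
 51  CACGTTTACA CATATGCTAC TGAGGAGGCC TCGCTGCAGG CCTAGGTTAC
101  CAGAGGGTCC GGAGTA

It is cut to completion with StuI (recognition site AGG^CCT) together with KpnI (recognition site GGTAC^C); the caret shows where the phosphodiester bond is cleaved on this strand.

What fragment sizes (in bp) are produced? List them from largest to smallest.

49, 29, 26, 12 bp

StuI sites (AGGCCT) start at positions 76, 88.
StuI cuts after base 3 of each site, so after positions 78, 90.
The KpnI site (GGTACC) starts at position 25.
KpnI cuts after base 5 of each site (before the last base), so after position 29.
Combined cut positions: 29, 78, 90.
Linear molecule, 3 cuts → 4 fragments:
  1–29 → 29 bp
  30–78 → 49 bp
  79–90 → 12 bp
  91–116 → 26 bp
Sorted largest to smallest: 49, 29, 26, 12 bp.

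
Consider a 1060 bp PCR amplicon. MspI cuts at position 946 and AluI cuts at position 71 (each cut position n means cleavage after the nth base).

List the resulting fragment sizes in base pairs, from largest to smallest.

Combined cut positions (sorted): 71, 946.
Linear molecule, 2 cuts → 3 fragments:
  71 − 0 = 71 bp
  946 − 71 = 875 bp
  1060 − 946 = 114 bp
Sorted largest to smallest: 875, 114, 71 bp.

875, 114, 71 bp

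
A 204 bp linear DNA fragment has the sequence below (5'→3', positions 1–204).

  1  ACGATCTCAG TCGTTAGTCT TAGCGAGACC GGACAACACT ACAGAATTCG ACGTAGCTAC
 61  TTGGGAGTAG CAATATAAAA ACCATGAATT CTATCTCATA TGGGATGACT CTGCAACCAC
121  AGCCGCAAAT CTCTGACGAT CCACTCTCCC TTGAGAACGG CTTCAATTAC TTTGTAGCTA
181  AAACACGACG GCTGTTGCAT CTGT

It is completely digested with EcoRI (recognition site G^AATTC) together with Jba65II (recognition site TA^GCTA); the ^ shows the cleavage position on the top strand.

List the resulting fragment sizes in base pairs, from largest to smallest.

90, 44, 31, 28, 11 bp

EcoRI sites (GAATTC) start at positions 44, 86.
EcoRI cuts after the first base of each site, so after positions 44, 86.
Jba65II sites (TAGCTA) start at positions 54, 175.
Jba65II cuts after base 2 of each site, so after positions 55, 176.
Combined cut positions: 44, 55, 86, 176.
Linear molecule, 4 cuts → 5 fragments:
  1–44 → 44 bp
  45–55 → 11 bp
  56–86 → 31 bp
  87–176 → 90 bp
  177–204 → 28 bp
Sorted largest to smallest: 90, 44, 31, 28, 11 bp.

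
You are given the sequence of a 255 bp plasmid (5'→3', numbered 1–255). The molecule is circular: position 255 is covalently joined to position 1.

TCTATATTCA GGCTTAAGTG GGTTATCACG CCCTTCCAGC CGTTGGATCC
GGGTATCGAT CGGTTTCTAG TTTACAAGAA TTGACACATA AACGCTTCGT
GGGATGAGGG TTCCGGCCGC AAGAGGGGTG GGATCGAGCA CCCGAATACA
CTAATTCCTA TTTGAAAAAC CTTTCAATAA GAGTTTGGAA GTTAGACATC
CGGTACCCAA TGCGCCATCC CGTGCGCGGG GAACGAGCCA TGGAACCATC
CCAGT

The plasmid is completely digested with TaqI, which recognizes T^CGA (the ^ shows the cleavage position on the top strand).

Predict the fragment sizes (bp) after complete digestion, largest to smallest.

177, 78 bp

TaqI sites (TCGA) start at positions 56, 134.
TaqI cuts after the first base of each site, so after positions 56, 134.
Circular molecule, 2 cuts → 2 fragments:
  57–134 → 78 bp
  135–255 then 1–56 → 121 + 56 = 177 bp
Sorted largest to smallest: 177, 78 bp.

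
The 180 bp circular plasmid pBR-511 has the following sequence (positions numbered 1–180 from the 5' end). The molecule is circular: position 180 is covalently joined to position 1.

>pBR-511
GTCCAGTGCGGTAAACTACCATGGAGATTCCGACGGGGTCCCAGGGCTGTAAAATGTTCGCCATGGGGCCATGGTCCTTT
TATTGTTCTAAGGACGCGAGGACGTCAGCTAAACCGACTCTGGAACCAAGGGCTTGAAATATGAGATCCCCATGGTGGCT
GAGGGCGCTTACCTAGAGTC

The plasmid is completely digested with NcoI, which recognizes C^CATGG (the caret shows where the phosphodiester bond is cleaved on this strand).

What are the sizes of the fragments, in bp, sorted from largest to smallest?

NcoI sites (CCATGG) start at positions 19, 61, 69, 150.
NcoI cuts after the first base of each site, so after positions 19, 61, 69, 150.
Circular molecule, 4 cuts → 4 fragments:
  20–61 → 42 bp
  62–69 → 8 bp
  70–150 → 81 bp
  151–180 then 1–19 → 30 + 19 = 49 bp
Sorted largest to smallest: 81, 49, 42, 8 bp.

81, 49, 42, 8 bp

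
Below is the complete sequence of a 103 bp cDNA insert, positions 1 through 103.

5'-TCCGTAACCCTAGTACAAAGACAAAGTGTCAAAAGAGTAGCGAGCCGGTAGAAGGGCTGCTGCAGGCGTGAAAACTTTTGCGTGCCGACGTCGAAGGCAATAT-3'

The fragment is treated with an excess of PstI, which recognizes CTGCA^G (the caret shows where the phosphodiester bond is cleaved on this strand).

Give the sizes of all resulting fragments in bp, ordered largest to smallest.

The PstI site (CTGCAG) starts at position 60.
PstI cuts after base 5 of each site (before the last base), so after position 64.
Linear molecule, 1 cut → 2 fragments:
  1–64 → 64 bp
  65–103 → 39 bp
Sorted largest to smallest: 64, 39 bp.

64, 39 bp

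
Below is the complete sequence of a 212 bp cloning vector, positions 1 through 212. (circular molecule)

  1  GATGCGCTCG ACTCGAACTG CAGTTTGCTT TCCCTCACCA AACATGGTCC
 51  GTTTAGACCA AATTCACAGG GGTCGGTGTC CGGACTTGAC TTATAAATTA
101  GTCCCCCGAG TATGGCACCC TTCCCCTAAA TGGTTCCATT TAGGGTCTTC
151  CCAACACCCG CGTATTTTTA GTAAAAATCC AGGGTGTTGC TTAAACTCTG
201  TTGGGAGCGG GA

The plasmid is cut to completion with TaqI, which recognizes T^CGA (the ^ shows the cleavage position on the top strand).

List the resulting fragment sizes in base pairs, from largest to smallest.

TaqI sites (TCGA) start at positions 8, 13.
TaqI cuts after the first base of each site, so after positions 8, 13.
Circular molecule, 2 cuts → 2 fragments:
  9–13 → 5 bp
  14–212 then 1–8 → 199 + 8 = 207 bp
Sorted largest to smallest: 207, 5 bp.

207, 5 bp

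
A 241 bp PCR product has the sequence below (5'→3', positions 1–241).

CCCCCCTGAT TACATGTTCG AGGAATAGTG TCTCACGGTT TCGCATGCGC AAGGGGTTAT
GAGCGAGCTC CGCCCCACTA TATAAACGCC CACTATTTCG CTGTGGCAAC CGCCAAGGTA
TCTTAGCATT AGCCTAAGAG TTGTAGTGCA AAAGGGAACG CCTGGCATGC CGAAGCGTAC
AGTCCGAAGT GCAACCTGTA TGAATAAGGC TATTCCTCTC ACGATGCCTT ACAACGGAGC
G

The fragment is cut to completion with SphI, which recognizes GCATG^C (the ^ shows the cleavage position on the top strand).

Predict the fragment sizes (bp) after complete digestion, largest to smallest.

122, 72, 47 bp

SphI sites (GCATGC) start at positions 43, 165.
SphI cuts after base 5 of each site (before the last base), so after positions 47, 169.
Linear molecule, 2 cuts → 3 fragments:
  1–47 → 47 bp
  48–169 → 122 bp
  170–241 → 72 bp
Sorted largest to smallest: 122, 72, 47 bp.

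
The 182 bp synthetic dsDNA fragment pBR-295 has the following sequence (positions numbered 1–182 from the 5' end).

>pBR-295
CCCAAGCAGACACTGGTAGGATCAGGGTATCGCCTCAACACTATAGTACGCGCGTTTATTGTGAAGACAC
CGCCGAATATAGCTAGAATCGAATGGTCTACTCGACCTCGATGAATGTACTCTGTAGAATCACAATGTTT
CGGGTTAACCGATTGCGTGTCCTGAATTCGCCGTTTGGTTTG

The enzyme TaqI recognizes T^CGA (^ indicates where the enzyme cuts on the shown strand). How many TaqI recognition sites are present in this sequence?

TCGA occurs starting at positions 89, 102, 108.
TaqI cuts at 3 sites.

3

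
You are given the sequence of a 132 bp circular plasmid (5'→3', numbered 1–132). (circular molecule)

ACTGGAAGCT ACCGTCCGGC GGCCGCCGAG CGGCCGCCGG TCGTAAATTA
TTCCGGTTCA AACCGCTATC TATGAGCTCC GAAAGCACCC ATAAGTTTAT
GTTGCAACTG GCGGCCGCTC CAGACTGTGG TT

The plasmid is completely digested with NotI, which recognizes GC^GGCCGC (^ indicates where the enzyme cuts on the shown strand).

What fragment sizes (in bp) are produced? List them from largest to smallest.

NotI sites (GCGGCCGC) start at positions 19, 30, 111.
NotI cuts after base 2 of each site, so after positions 20, 31, 112.
Circular molecule, 3 cuts → 3 fragments:
  21–31 → 11 bp
  32–112 → 81 bp
  113–132 then 1–20 → 20 + 20 = 40 bp
Sorted largest to smallest: 81, 40, 11 bp.

81, 40, 11 bp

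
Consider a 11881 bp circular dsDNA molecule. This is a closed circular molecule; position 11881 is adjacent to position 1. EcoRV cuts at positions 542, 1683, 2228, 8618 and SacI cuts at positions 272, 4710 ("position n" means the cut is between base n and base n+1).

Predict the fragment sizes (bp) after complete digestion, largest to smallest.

Combined cut positions (sorted): 272, 542, 1683, 2228, 4710, 8618.
Circular molecule, 6 cuts → 6 fragments:
  542 − 272 = 270 bp
  1683 − 542 = 1141 bp
  2228 − 1683 = 545 bp
  4710 − 2228 = 2482 bp
  8618 − 4710 = 3908 bp
  wrap: 11881 − 8618 + 272 = 3535 bp
Sorted largest to smallest: 3908, 3535, 2482, 1141, 545, 270 bp.

3908, 3535, 2482, 1141, 545, 270 bp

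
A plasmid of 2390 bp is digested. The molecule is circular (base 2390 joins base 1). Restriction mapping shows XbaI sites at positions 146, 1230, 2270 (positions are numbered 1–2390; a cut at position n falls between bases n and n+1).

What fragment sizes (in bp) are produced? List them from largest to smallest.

Circular molecule, 3 cuts → 3 fragments:
  1230 − 146 = 1084 bp
  2270 − 1230 = 1040 bp
  wrap: 2390 − 2270 + 146 = 266 bp
Sorted largest to smallest: 1084, 1040, 266 bp.

1084, 1040, 266 bp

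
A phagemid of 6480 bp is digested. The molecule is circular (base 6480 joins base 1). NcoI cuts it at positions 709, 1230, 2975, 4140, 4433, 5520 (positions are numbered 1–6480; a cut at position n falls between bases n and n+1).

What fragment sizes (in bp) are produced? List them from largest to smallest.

Circular molecule, 6 cuts → 6 fragments:
  1230 − 709 = 521 bp
  2975 − 1230 = 1745 bp
  4140 − 2975 = 1165 bp
  4433 − 4140 = 293 bp
  5520 − 4433 = 1087 bp
  wrap: 6480 − 5520 + 709 = 1669 bp
Sorted largest to smallest: 1745, 1669, 1165, 1087, 521, 293 bp.

1745, 1669, 1165, 1087, 521, 293 bp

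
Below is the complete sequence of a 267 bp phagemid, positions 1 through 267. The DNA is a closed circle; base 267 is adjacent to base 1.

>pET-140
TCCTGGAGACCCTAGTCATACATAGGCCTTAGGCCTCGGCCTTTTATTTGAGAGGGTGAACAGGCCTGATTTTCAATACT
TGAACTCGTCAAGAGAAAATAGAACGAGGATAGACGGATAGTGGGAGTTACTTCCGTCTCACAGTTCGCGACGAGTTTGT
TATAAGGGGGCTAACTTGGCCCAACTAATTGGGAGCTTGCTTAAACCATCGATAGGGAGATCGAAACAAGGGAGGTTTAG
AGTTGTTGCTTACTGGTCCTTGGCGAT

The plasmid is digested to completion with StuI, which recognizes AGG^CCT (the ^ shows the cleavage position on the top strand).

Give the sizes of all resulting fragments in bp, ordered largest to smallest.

229, 31, 7 bp

StuI sites (AGGCCT) start at positions 24, 31, 62.
StuI cuts after base 3 of each site, so after positions 26, 33, 64.
Circular molecule, 3 cuts → 3 fragments:
  27–33 → 7 bp
  34–64 → 31 bp
  65–267 then 1–26 → 203 + 26 = 229 bp
Sorted largest to smallest: 229, 31, 7 bp.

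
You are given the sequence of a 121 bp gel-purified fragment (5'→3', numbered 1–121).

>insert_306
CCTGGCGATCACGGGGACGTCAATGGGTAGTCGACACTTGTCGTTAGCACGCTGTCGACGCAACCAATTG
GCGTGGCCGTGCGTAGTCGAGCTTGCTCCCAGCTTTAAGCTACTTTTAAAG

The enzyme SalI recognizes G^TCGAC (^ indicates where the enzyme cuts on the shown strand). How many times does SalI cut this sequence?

2

GTCGAC occurs starting at positions 30, 54.
SalI cuts at 2 sites.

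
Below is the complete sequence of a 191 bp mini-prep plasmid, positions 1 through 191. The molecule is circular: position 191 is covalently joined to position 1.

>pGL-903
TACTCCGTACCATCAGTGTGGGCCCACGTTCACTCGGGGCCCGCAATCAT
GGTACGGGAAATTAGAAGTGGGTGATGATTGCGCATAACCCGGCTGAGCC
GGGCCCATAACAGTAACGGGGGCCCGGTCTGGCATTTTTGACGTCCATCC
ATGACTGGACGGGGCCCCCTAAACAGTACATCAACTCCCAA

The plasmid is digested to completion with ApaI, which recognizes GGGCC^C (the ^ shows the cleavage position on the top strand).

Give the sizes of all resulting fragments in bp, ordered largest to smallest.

ApaI sites (GGGCCC) start at positions 20, 37, 101, 120, 162.
ApaI cuts after base 5 of each site (before the last base), so after positions 24, 41, 105, 124, 166.
Circular molecule, 5 cuts → 5 fragments:
  25–41 → 17 bp
  42–105 → 64 bp
  106–124 → 19 bp
  125–166 → 42 bp
  167–191 then 1–24 → 25 + 24 = 49 bp
Sorted largest to smallest: 64, 49, 42, 19, 17 bp.

64, 49, 42, 19, 17 bp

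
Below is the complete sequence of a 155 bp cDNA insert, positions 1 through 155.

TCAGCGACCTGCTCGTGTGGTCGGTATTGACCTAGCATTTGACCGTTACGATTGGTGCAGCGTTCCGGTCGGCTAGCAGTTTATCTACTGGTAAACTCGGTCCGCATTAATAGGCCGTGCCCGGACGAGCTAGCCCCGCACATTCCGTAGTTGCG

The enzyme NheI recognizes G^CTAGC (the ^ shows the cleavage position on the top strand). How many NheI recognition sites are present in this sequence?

GCTAGC occurs starting at positions 72, 129.
NheI cuts at 2 sites.

2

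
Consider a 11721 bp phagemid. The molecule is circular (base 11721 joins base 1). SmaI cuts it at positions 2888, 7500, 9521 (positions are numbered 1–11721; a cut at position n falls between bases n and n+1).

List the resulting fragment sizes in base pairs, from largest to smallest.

Circular molecule, 3 cuts → 3 fragments:
  7500 − 2888 = 4612 bp
  9521 − 7500 = 2021 bp
  wrap: 11721 − 9521 + 2888 = 5088 bp
Sorted largest to smallest: 5088, 4612, 2021 bp.

5088, 4612, 2021 bp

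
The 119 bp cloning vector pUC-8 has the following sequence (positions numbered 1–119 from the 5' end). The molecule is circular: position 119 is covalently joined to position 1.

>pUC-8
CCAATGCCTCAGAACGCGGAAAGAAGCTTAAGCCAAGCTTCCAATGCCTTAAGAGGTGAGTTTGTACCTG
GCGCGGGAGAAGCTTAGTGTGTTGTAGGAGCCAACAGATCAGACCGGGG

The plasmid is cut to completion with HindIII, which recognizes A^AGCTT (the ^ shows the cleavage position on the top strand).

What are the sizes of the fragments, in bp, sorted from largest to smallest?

HindIII sites (AAGCTT) start at positions 24, 35, 80.
HindIII cuts after the first base of each site, so after positions 24, 35, 80.
Circular molecule, 3 cuts → 3 fragments:
  25–35 → 11 bp
  36–80 → 45 bp
  81–119 then 1–24 → 39 + 24 = 63 bp
Sorted largest to smallest: 63, 45, 11 bp.

63, 45, 11 bp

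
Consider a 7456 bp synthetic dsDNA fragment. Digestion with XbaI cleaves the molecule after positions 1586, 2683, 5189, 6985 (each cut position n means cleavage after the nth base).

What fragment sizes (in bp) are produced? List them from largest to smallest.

Linear molecule, 4 cuts → 5 fragments:
  1586 − 0 = 1586 bp
  2683 − 1586 = 1097 bp
  5189 − 2683 = 2506 bp
  6985 − 5189 = 1796 bp
  7456 − 6985 = 471 bp
Sorted largest to smallest: 2506, 1796, 1586, 1097, 471 bp.

2506, 1796, 1586, 1097, 471 bp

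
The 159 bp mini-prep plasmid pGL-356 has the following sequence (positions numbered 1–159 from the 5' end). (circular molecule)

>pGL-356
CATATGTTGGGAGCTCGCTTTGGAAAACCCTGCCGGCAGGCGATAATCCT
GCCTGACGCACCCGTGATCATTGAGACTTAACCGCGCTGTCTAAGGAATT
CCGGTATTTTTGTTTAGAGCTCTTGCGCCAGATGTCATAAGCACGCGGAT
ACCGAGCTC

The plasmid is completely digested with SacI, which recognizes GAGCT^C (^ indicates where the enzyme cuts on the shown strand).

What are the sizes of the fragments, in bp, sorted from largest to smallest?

SacI sites (GAGCTC) start at positions 11, 117, 154.
SacI cuts after base 5 of each site (before the last base), so after positions 15, 121, 158.
Circular molecule, 3 cuts → 3 fragments:
  16–121 → 106 bp
  122–158 → 37 bp
  159–159 then 1–15 → 1 + 15 = 16 bp
Sorted largest to smallest: 106, 37, 16 bp.

106, 37, 16 bp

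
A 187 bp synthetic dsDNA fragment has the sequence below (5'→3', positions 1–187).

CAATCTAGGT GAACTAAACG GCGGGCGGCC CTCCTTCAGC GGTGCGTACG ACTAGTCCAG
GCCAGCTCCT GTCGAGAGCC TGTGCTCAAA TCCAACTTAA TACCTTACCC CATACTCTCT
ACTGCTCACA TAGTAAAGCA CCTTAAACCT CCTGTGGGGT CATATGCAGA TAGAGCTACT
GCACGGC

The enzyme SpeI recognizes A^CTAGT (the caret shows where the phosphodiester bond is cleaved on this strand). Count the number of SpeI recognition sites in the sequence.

ACTAGT occurs starting at position 51.
SpeI cuts at 1 site.

1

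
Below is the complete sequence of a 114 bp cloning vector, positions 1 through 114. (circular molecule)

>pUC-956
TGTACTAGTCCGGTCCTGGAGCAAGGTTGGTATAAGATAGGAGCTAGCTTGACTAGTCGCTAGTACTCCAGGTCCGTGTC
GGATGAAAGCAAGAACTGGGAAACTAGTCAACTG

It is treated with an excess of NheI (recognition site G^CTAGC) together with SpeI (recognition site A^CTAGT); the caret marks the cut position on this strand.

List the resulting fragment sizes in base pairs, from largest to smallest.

51, 39, 15, 9 bp

The NheI site (GCTAGC) starts at position 43.
NheI cuts after the first base of each site, so after position 43.
SpeI sites (ACTAGT) start at positions 4, 52, 103.
SpeI cuts after the first base of each site, so after positions 4, 52, 103.
Combined cut positions: 4, 43, 52, 103.
Circular molecule, 4 cuts → 4 fragments:
  5–43 → 39 bp
  44–52 → 9 bp
  53–103 → 51 bp
  104–114 then 1–4 → 11 + 4 = 15 bp
Sorted largest to smallest: 51, 39, 15, 9 bp.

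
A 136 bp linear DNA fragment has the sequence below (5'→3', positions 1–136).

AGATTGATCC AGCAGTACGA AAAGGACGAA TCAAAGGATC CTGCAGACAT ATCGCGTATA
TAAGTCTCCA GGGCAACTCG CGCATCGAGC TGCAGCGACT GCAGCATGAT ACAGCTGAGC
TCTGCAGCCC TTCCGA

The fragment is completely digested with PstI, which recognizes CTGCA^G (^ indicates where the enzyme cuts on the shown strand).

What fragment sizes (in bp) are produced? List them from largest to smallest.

PstI sites (CTGCAG) start at positions 41, 90, 99, 122.
PstI cuts after base 5 of each site (before the last base), so after positions 45, 94, 103, 126.
Linear molecule, 4 cuts → 5 fragments:
  1–45 → 45 bp
  46–94 → 49 bp
  95–103 → 9 bp
  104–126 → 23 bp
  127–136 → 10 bp
Sorted largest to smallest: 49, 45, 23, 10, 9 bp.

49, 45, 23, 10, 9 bp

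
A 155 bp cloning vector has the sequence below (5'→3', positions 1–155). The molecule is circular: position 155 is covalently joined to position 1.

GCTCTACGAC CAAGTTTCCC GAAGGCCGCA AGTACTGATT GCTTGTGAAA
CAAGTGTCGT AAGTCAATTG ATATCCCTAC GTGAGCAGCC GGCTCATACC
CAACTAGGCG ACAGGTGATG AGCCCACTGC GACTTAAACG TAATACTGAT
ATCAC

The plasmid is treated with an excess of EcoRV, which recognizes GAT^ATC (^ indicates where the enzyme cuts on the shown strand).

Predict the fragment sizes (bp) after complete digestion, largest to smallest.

78, 77 bp

EcoRV sites (GATATC) start at positions 70, 148.
EcoRV cuts after base 3 of each site, so after positions 72, 150.
Circular molecule, 2 cuts → 2 fragments:
  73–150 → 78 bp
  151–155 then 1–72 → 5 + 72 = 77 bp
Sorted largest to smallest: 78, 77 bp.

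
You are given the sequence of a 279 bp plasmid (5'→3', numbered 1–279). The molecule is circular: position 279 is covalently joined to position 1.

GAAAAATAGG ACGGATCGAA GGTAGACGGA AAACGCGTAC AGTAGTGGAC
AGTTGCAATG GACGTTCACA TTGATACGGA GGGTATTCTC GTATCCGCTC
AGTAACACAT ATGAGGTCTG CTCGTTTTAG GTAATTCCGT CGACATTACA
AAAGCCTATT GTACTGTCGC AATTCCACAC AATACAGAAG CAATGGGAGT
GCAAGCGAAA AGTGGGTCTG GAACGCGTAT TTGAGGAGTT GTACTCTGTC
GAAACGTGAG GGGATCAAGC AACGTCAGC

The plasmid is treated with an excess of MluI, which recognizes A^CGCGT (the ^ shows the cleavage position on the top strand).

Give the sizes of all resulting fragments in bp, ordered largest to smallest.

190, 89 bp

MluI sites (ACGCGT) start at positions 33, 223.
MluI cuts after the first base of each site, so after positions 33, 223.
Circular molecule, 2 cuts → 2 fragments:
  34–223 → 190 bp
  224–279 then 1–33 → 56 + 33 = 89 bp
Sorted largest to smallest: 190, 89 bp.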